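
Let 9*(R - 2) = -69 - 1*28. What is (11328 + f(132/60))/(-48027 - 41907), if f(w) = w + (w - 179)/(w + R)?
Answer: -4202119/33275580 ≈ -0.12628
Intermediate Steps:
R = -79/9 (R = 2 + (-69 - 1*28)/9 = 2 + (-69 - 28)/9 = 2 + (⅑)*(-97) = 2 - 97/9 = -79/9 ≈ -8.7778)
f(w) = w + (-179 + w)/(-79/9 + w) (f(w) = w + (w - 179)/(w - 79/9) = w + (-179 + w)/(-79/9 + w))
(11328 + f(132/60))/(-48027 - 41907) = (11328 + (-1611 - 9240/60 + 9*(132/60)²)/(-79 + 9*(132/60)))/(-48027 - 41907) = (11328 + (-1611 - 9240/60 + 9*(132*(1/60))²)/(-79 + 9*(132*(1/60))))/(-89934) = (11328 + (-1611 - 70*11/5 + 9*(11/5)²)/(-79 + 9*(11/5)))*(-1/89934) = (11328 + (-1611 - 154 + 9*(121/25))/(-79 + 99/5))*(-1/89934) = (11328 + (-1611 - 154 + 1089/25)/(-296/5))*(-1/89934) = (11328 - 5/296*(-43036/25))*(-1/89934) = (11328 + 10759/370)*(-1/89934) = (4202119/370)*(-1/89934) = -4202119/33275580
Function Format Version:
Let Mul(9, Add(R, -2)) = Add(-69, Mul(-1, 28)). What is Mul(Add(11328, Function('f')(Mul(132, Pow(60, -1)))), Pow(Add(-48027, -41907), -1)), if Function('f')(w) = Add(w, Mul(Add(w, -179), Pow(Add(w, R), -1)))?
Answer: Rational(-4202119, 33275580) ≈ -0.12628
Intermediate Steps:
R = Rational(-79, 9) (R = Add(2, Mul(Rational(1, 9), Add(-69, Mul(-1, 28)))) = Add(2, Mul(Rational(1, 9), Add(-69, -28))) = Add(2, Mul(Rational(1, 9), -97)) = Add(2, Rational(-97, 9)) = Rational(-79, 9) ≈ -8.7778)
Function('f')(w) = Add(w, Mul(Pow(Add(Rational(-79, 9), w), -1), Add(-179, w))) (Function('f')(w) = Add(w, Mul(Add(w, -179), Pow(Add(w, Rational(-79, 9)), -1))) = Add(w, Mul(Add(-179, w), Pow(Add(Rational(-79, 9), w), -1))) = Add(w, Mul(Pow(Add(Rational(-79, 9), w), -1), Add(-179, w))))
Mul(Add(11328, Function('f')(Mul(132, Pow(60, -1)))), Pow(Add(-48027, -41907), -1)) = Mul(Add(11328, Mul(Pow(Add(-79, Mul(9, Mul(132, Pow(60, -1)))), -1), Add(-1611, Mul(-70, Mul(132, Pow(60, -1))), Mul(9, Pow(Mul(132, Pow(60, -1)), 2))))), Pow(Add(-48027, -41907), -1)) = Mul(Add(11328, Mul(Pow(Add(-79, Mul(9, Mul(132, Rational(1, 60)))), -1), Add(-1611, Mul(-70, Mul(132, Rational(1, 60))), Mul(9, Pow(Mul(132, Rational(1, 60)), 2))))), Pow(-89934, -1)) = Mul(Add(11328, Mul(Pow(Add(-79, Mul(9, Rational(11, 5))), -1), Add(-1611, Mul(-70, Rational(11, 5)), Mul(9, Pow(Rational(11, 5), 2))))), Rational(-1, 89934)) = Mul(Add(11328, Mul(Pow(Add(-79, Rational(99, 5)), -1), Add(-1611, -154, Mul(9, Rational(121, 25))))), Rational(-1, 89934)) = Mul(Add(11328, Mul(Pow(Rational(-296, 5), -1), Add(-1611, -154, Rational(1089, 25)))), Rational(-1, 89934)) = Mul(Add(11328, Mul(Rational(-5, 296), Rational(-43036, 25))), Rational(-1, 89934)) = Mul(Add(11328, Rational(10759, 370)), Rational(-1, 89934)) = Mul(Rational(4202119, 370), Rational(-1, 89934)) = Rational(-4202119, 33275580)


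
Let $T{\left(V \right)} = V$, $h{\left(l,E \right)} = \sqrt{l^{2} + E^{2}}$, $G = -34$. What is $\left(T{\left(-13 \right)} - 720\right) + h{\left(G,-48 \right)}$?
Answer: $-733 + 2 \sqrt{865} \approx -674.18$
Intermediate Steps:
$h{\left(l,E \right)} = \sqrt{E^{2} + l^{2}}$
$\left(T{\left(-13 \right)} - 720\right) + h{\left(G,-48 \right)} = \left(-13 - 720\right) + \sqrt{\left(-48\right)^{2} + \left(-34\right)^{2}} = -733 + \sqrt{2304 + 1156} = -733 + \sqrt{3460} = -733 + 2 \sqrt{865}$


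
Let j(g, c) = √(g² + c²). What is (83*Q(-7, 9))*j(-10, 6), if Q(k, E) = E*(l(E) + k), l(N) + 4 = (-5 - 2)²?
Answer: 56772*√34 ≈ 3.3104e+5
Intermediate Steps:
l(N) = 45 (l(N) = -4 + (-5 - 2)² = -4 + (-7)² = -4 + 49 = 45)
j(g, c) = √(c² + g²)
Q(k, E) = E*(45 + k)
(83*Q(-7, 9))*j(-10, 6) = (83*(9*(45 - 7)))*√(6² + (-10)²) = (83*(9*38))*√(36 + 100) = (83*342)*√136 = 28386*(2*√34) = 56772*√34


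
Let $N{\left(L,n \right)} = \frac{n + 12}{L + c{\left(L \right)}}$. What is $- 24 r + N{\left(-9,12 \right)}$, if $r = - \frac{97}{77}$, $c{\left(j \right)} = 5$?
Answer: $\frac{1866}{77} \approx 24.234$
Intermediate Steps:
$r = - \frac{97}{77}$ ($r = \left(-97\right) \frac{1}{77} = - \frac{97}{77} \approx -1.2597$)
$N{\left(L,n \right)} = \frac{12 + n}{5 + L}$ ($N{\left(L,n \right)} = \frac{n + 12}{L + 5} = \frac{12 + n}{5 + L}$)
$- 24 r + N{\left(-9,12 \right)} = \left(-24\right) \left(- \frac{97}{77}\right) + \frac{12 + 12}{5 - 9} = \frac{2328}{77} + \frac{1}{-4} \cdot 24 = \frac{2328}{77} - 6 = \frac{1866}{77}$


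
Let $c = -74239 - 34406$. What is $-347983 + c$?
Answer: $-456628$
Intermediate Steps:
$c = -108645$ ($c = -74239 - 34406 = -108645$)
$-347983 + c = -347983 - 108645 = -456628$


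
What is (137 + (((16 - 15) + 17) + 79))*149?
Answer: 34866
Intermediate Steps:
(137 + (((16 - 15) + 17) + 79))*149 = (137 + ((1 + 17) + 79))*149 = (137 + (18 + 79))*149 = (137 + 97)*149 = 234*149 = 34866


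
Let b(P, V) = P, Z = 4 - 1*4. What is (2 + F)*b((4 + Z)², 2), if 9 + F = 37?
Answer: 480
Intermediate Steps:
F = 28 (F = -9 + 37 = 28)
Z = 0 (Z = 4 - 4 = 0)
(2 + F)*b((4 + Z)², 2) = (2 + 28)*(4 + 0)² = 30*4² = 30*16 = 480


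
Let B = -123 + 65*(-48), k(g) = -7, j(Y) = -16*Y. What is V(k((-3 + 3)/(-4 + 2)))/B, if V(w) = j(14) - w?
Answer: 217/3243 ≈ 0.066913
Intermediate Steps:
B = -3243 (B = -123 - 3120 = -3243)
V(w) = -224 - w (V(w) = -16*14 - w = -224 - w)
V(k((-3 + 3)/(-4 + 2)))/B = (-224 - 1*(-7))/(-3243) = (-224 + 7)*(-1/3243) = -217*(-1/3243) = 217/3243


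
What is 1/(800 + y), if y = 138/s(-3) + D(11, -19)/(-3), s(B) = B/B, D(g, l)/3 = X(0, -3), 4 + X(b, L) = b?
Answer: 1/942 ≈ 0.0010616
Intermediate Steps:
X(b, L) = -4 + b
D(g, l) = -12 (D(g, l) = 3*(-4 + 0) = 3*(-4) = -12)
s(B) = 1
y = 142 (y = 138/1 - 12/(-3) = 138*1 - 12*(-1/3) = 138 + 4 = 142)
1/(800 + y) = 1/(800 + 142) = 1/942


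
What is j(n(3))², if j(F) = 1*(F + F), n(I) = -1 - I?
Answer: 64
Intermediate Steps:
j(F) = 2*F (j(F) = 1*(2*F) = 2*F)
j(n(3))² = (2*(-1 - 1*3))² = (2*(-1 - 3))² = (2*(-4))² = (-8)² = 64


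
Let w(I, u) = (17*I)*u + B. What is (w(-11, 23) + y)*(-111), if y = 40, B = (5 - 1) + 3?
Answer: 472194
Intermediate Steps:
B = 7 (B = 4 + 3 = 7)
w(I, u) = 7 + 17*I*u (w(I, u) = (17*I)*u + 7 = 17*I*u + 7 = 7 + 17*I*u)
(w(-11, 23) + y)*(-111) = ((7 + 17*(-11)*23) + 40)*(-111) = ((7 - 4301) + 40)*(-111) = (-4294 + 40)*(-111) = -4254*(-111) = 472194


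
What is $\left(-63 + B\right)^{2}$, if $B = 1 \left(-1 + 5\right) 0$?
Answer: $3969$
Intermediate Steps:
$B = 0$ ($B = 1 \cdot 4 \cdot 0 = 4 \cdot 0 = 0$)
$\left(-63 + B\right)^{2} = \left(-63 + 0\right)^{2} = \left(-63\right)^{2} = 3969$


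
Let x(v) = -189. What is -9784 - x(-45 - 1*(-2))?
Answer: -9595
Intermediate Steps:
-9784 - x(-45 - 1*(-2)) = -9784 - 1*(-189) = -9784 + 189 = -9595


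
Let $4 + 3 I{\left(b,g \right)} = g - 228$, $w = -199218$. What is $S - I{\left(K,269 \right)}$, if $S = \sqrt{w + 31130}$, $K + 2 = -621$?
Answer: $- \frac{37}{3} + 2 i \sqrt{42022} \approx -12.333 + 409.99 i$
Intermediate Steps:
$K = -623$ ($K = -2 - 621 = -623$)
$I{\left(b,g \right)} = - \frac{232}{3} + \frac{g}{3}$ ($I{\left(b,g \right)} = - \frac{4}{3} + \frac{g - 228}{3} = - \frac{4}{3} + \frac{-228 + g}{3} = - \frac{4}{3} + \left(-76 + \frac{g}{3}\right) = - \frac{232}{3} + \frac{g}{3}$)
$S = 2 i \sqrt{42022}$ ($S = \sqrt{-199218 + 31130} = \sqrt{-168088} = 2 i \sqrt{42022} \approx 409.99 i$)
$S - I{\left(K,269 \right)} = 2 i \sqrt{42022} - \left(- \frac{232}{3} + \frac{1}{3} \cdot 269\right) = 2 i \sqrt{42022} - \left(- \frac{232}{3} + \frac{269}{3}\right) = 2 i \sqrt{42022} - \frac{37}{3} = - \frac{37}{3} + 2 i \sqrt{42022}$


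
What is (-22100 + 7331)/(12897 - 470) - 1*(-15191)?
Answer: 188763788/12427 ≈ 15190.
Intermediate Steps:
(-22100 + 7331)/(12897 - 470) - 1*(-15191) = -14769/12427 + 15191 = 188763788/12427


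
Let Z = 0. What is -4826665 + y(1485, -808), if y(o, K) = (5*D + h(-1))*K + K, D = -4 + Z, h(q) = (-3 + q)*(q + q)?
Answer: -4817777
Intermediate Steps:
h(q) = 2*q*(-3 + q) (h(q) = (-3 + q)*(2*q) = 2*q*(-3 + q))
D = -4 (D = -4 + 0 = -4)
y(o, K) = -11*K (y(o, K) = (5*(-4) + 2*(-1)*(-3 - 1))*K + K = (-20 + 2*(-1)*(-4))*K + K = (-20 + 8)*K + K = -12*K + K = -11*K)
-4826665 + y(1485, -808) = -4826665 - 11*(-808) = -4826665 + 8888 = -4817777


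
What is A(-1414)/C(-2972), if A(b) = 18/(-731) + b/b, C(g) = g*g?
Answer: 713/6456765104 ≈ 1.1043e-7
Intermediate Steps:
C(g) = g²
A(b) = 713/731 (A(b) = 18*(-1/731) + 1 = -18/731 + 1 = 713/731)
A(-1414)/C(-2972) = 713/(731*((-2972)²)) = (713/731)/8832784 = (713/731)*(1/8832784) = 713/6456765104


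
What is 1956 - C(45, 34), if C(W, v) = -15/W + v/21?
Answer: 13683/7 ≈ 1954.7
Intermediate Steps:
C(W, v) = -15/W + v/21 (C(W, v) = -15/W + v*(1/21) = -15/W + v/21)
1956 - C(45, 34) = 1956 - (-15/45 + (1/21)*34) = 1956 - (-15*1/45 + 34/21) = 1956 - (-⅓ + 34/21) = 1956 - 1*9/7 = 1956 - 9/7 = 13683/7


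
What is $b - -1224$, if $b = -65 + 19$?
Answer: $1178$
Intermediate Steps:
$b = -46$
$b - -1224 = -46 - -1224 = -46 + 1224 = 1178$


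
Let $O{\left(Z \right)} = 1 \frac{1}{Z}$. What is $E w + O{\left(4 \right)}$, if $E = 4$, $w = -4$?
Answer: $- \frac{63}{4} \approx -15.75$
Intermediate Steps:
$O{\left(Z \right)} = \frac{1}{Z}$
$E w + O{\left(4 \right)} = 4 \left(-4\right) + \frac{1}{4} = -16 + \frac{1}{4} = - \frac{63}{4}$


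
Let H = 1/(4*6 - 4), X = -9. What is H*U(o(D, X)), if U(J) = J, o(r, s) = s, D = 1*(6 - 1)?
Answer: -9/20 ≈ -0.45000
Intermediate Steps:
D = 5 (D = 1*5 = 5)
H = 1/20 (H = 1/(24 - 4) = 1/20 ≈ 0.050000)
H*U(o(D, X)) = (1/20)*(-9) = -9/20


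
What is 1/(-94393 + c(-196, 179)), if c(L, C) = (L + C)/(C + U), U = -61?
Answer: -118/11138391 ≈ -1.0594e-5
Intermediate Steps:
c(L, C) = (C + L)/(-61 + C) (c(L, C) = (L + C)/(C - 61) = (C + L)/(-61 + C))
1/(-94393 + c(-196, 179)) = 1/(-94393 + (179 - 196)/(-61 + 179)) = 1/(-94393 - 17/118) = 1/(-11138391/118) = -118/11138391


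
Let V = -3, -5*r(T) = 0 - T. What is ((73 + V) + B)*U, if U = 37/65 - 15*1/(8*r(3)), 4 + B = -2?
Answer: -10632/65 ≈ -163.57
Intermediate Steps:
B = -6 (B = -4 - 2 = -6)
r(T) = T/5 (r(T) = -(0 - T)/5 = -(-1)*T/5 = T/5)
U = -1329/520 (U = 37/65 - 15/(8*((⅕)*3)) = 37*(1/65) - 15/(8*(⅗)) = 37/65 - 15/24/5 = 37/65 - 15*5/24 = 37/65 - 25/8 = -1329/520 ≈ -2.5558)
((73 + V) + B)*U = ((73 - 3) - 6)*(-1329/520) = (70 - 6)*(-1329/520) = 64*(-1329/520) = -10632/65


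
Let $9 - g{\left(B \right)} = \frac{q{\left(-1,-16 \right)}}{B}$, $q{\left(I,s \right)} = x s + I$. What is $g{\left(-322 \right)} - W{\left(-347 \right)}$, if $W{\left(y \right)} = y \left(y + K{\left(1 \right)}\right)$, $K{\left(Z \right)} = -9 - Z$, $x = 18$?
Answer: $- \frac{39886429}{322} \approx -1.2387 \cdot 10^{5}$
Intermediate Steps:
$q{\left(I,s \right)} = I + 18 s$ ($q{\left(I,s \right)} = 18 s + I = I + 18 s$)
$g{\left(B \right)} = 9 + \frac{289}{B}$ ($g{\left(B \right)} = 9 - \frac{-1 + 18 \left(-16\right)}{B} = 9 - \frac{-1 - 288}{B} = 9 - - \frac{289}{B} = 9 + \frac{289}{B}$)
$W{\left(y \right)} = y \left(-10 + y\right)$ ($W{\left(y \right)} = y \left(y - 10\right) = y \left(-10 + y\right)$)
$g{\left(-322 \right)} - W{\left(-347 \right)} = \left(9 + \frac{289}{-322}\right) - - 347 \left(-10 - 347\right) = \left(9 + 289 \left(- \frac{1}{322}\right)\right) - \left(-347\right) \left(-357\right) = \left(9 - \frac{289}{322}\right) - 123879 = \frac{2609}{322} - 123879 = - \frac{39886429}{322}$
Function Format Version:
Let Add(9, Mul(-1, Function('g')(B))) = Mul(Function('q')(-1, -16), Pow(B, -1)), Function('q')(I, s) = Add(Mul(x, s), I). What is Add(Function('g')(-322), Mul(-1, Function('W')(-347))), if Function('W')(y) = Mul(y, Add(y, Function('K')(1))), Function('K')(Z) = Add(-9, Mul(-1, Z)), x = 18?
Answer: Rational(-39886429, 322) ≈ -1.2387e+5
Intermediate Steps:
Function('q')(I, s) = Add(I, Mul(18, s)) (Function('q')(I, s) = Add(Mul(18, s), I) = Add(I, Mul(18, s)))
Function('g')(B) = Add(9, Mul(289, Pow(B, -1))) (Function('g')(B) = Add(9, Mul(-1, Mul(Add(-1, Mul(18, -16)), Pow(B, -1)))) = Add(9, Mul(-1, Mul(Add(-1, -288), Pow(B, -1)))) = Add(9, Mul(-1, Mul(-289, Pow(B, -1)))) = Add(9, Mul(289, Pow(B, -1))))
Function('W')(y) = Mul(y, Add(-10, y)) (Function('W')(y) = Mul(y, Add(y, Add(-9, Mul(-1, 1)))) = Mul(y, Add(y, Add(-9, -1))) = Mul(y, Add(y, -10)) = Mul(y, Add(-10, y)))
Add(Function('g')(-322), Mul(-1, Function('W')(-347))) = Add(Add(9, Mul(289, Pow(-322, -1))), Mul(-1, Mul(-347, Add(-10, -347)))) = Add(Add(9, Mul(289, Rational(-1, 322))), Mul(-1, Mul(-347, -357))) = Add(Add(9, Rational(-289, 322)), Mul(-1, 123879)) = Add(Rational(2609, 322), -123879) = Rational(-39886429, 322)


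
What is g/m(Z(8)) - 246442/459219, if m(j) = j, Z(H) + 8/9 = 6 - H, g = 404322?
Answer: -835528754077/5969847 ≈ -1.3996e+5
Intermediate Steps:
Z(H) = 46/9 - H (Z(H) = -8/9 + (6 - H) = 46/9 - H)
g/m(Z(8)) - 246442/459219 = 404322/(46/9 - 1*8) - 246442/459219 = 404322/(46/9 - 8) - 246442*1/459219 = 404322/(-26/9) - 246442/459219 = 404322*(-9/26) - 246442/459219 = -1819449/13 - 246442/459219 = -835528754077/5969847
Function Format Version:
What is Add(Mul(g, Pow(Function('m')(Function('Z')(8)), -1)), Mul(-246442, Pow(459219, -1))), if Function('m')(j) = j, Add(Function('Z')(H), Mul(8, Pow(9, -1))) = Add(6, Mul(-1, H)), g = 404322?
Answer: Rational(-835528754077, 5969847) ≈ -1.3996e+5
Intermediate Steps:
Function('Z')(H) = Add(Rational(46, 9), Mul(-1, H)) (Function('Z')(H) = Add(Rational(-8, 9), Add(6, Mul(-1, H))) = Add(Rational(46, 9), Mul(-1, H)))
Add(Mul(g, Pow(Function('m')(Function('Z')(8)), -1)), Mul(-246442, Pow(459219, -1))) = Add(Mul(404322, Pow(Add(Rational(46, 9), Mul(-1, 8)), -1)), Mul(-246442, Pow(459219, -1))) = Add(Mul(404322, Pow(Add(Rational(46, 9), -8), -1)), Mul(-246442, Rational(1, 459219))) = Add(Mul(404322, Pow(Rational(-26, 9), -1)), Rational(-246442, 459219)) = Add(Mul(404322, Rational(-9, 26)), Rational(-246442, 459219)) = Add(Rational(-1819449, 13), Rational(-246442, 459219)) = Rational(-835528754077, 5969847)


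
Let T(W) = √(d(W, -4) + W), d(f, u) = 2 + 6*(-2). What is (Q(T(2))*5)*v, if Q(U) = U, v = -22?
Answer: -220*I*√2 ≈ -311.13*I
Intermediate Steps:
d(f, u) = -10 (d(f, u) = 2 - 12 = -10)
T(W) = √(-10 + W)
(Q(T(2))*5)*v = (√(-10 + 2)*5)*(-22) = (√(-8)*5)*(-22) = ((2*I*√2)*5)*(-22) = (10*I*√2)*(-22) = -220*I*√2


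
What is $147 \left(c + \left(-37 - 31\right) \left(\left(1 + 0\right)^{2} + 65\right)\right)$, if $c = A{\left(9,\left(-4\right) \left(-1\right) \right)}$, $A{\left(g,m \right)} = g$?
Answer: $-658413$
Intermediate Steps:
$c = 9$
$147 \left(c + \left(-37 - 31\right) \left(\left(1 + 0\right)^{2} + 65\right)\right) = 147 \left(9 + \left(-37 - 31\right) \left(\left(1 + 0\right)^{2} + 65\right)\right) = 147 \left(9 - 68 \left(1^{2} + 65\right)\right) = 147 \left(9 - 68 \left(1 + 65\right)\right) = 147 \left(9 - 4488\right) = 147 \left(-4479\right) = -658413$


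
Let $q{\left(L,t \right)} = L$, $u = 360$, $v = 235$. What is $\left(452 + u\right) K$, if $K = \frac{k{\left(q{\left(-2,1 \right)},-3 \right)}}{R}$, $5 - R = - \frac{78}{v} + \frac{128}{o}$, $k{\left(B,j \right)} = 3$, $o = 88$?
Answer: $\frac{2099020}{3341} \approx 628.26$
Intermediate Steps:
$R = \frac{10023}{2585}$ ($R = 5 - \left(- \frac{78}{235} + \frac{128}{88}\right) = 5 - \left(\left(-78\right) \frac{1}{235} + 128 \cdot \frac{1}{88}\right) = 5 - \left(- \frac{78}{235} + \frac{16}{11}\right) = 5 - \frac{2902}{2585} = \frac{10023}{2585} \approx 3.8774$)
$K = \frac{2585}{3341}$ ($K = \frac{3}{\frac{10023}{2585}} = 3 \cdot \frac{2585}{10023} = \frac{2585}{3341} \approx 0.77372$)
$\left(452 + u\right) K = \left(452 + 360\right) \frac{2585}{3341} = 812 \cdot \frac{2585}{3341} = \frac{2099020}{3341}$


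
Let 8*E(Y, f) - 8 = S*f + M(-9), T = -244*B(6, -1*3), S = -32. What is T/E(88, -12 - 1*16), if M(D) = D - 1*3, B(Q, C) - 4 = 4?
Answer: -3904/223 ≈ -17.507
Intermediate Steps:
B(Q, C) = 8 (B(Q, C) = 4 + 4 = 8)
M(D) = -3 + D (M(D) = D - 3 = -3 + D)
T = -1952 (T = -244*8 = -1952)
E(Y, f) = -½ - 4*f (E(Y, f) = 1 + (-32*f + (-3 - 9))/8 = 1 + (-32*f - 12)/8 = 1 + (-12 - 32*f)/8 = 1 + (-3/2 - 4*f) = -½ - 4*f)
T/E(88, -12 - 1*16) = -1952/(-½ - 4*(-12 - 1*16)) = -1952/(-½ - 4*(-12 - 16)) = -1952/(-½ - 4*(-28)) = -1952/(-½ + 112) = -1952/223/2 = -1952*2/223 = -3904/223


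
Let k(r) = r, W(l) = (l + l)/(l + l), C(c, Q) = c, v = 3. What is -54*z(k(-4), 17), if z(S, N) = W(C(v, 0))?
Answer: -54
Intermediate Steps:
W(l) = 1 (W(l) = (2*l)/((2*l)) = (2*l)*(1/(2*l)) = 1)
z(S, N) = 1
-54*z(k(-4), 17) = -54*1 = -54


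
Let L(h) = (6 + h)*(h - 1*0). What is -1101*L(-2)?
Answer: 8808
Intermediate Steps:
L(h) = h*(6 + h) (L(h) = (6 + h)*(h + 0) = (6 + h)*h = h*(6 + h))
-1101*L(-2) = -(-2202)*(6 - 2) = -(-2202)*4 = -1101*(-8) = 8808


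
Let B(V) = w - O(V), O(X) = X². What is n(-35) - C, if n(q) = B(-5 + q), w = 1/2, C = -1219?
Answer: -761/2 ≈ -380.50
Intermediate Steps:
w = ½ ≈ 0.50000
B(V) = ½ - V²
n(q) = ½ - (-5 + q)²
n(-35) - C = (½ - (-5 - 35)²) - 1*(-1219) = (½ - 1*(-40)²) + 1219 = (½ - 1*1600) + 1219 = (½ - 1600) + 1219 = -3199/2 + 1219 = -761/2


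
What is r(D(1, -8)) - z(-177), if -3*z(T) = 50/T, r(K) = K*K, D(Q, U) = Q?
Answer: 481/531 ≈ 0.90584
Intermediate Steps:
r(K) = K²
z(T) = -50/(3*T)
r(D(1, -8)) - z(-177) = 1² - (-50)/(3*(-177)) = 1 - (-50)*(-1)/(3*177) = 1 - 1*50/531 = 1 - 50/531 = 481/531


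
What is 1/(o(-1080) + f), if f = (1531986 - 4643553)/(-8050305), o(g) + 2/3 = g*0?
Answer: -8050305/2255303 ≈ -3.5695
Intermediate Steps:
o(g) = -⅔ (o(g) = -⅔ + g*0 = -⅔ + 0 = -⅔)
f = 1037189/2683435 (f = -3111567*(-1/8050305) = 1037189/2683435 ≈ 0.38652)
1/(o(-1080) + f) = 1/(-⅔ + 1037189/2683435) = 1/(-2255303/8050305) = -8050305/2255303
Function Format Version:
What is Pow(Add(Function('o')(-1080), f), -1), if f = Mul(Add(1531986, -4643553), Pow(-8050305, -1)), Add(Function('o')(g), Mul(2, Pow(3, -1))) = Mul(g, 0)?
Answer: Rational(-8050305, 2255303) ≈ -3.5695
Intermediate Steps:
Function('o')(g) = Rational(-2, 3) (Function('o')(g) = Add(Rational(-2, 3), Mul(g, 0)) = Add(Rational(-2, 3), 0) = Rational(-2, 3))
f = Rational(1037189, 2683435) (f = Mul(-3111567, Rational(-1, 8050305)) = Rational(1037189, 2683435) ≈ 0.38652)
Pow(Add(Function('o')(-1080), f), -1) = Pow(Add(Rational(-2, 3), Rational(1037189, 2683435)), -1) = Pow(Rational(-2255303, 8050305), -1) = Rational(-8050305, 2255303)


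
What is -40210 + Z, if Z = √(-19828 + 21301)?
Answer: -40210 + √1473 ≈ -40172.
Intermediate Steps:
Z = √1473 ≈ 38.380
-40210 + Z = -40210 + √1473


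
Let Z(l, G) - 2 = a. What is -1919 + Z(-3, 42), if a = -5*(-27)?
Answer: -1782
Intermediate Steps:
a = 135
Z(l, G) = 137 (Z(l, G) = 2 + 135 = 137)
-1919 + Z(-3, 42) = -1919 + 137 = -1782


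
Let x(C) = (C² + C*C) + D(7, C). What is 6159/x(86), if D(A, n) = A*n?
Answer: 6159/15394 ≈ 0.40009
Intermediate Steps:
x(C) = 2*C² + 7*C (x(C) = (C² + C*C) + 7*C = (C² + C²) + 7*C = 2*C² + 7*C)
6159/x(86) = 6159/((86*(7 + 2*86))) = 6159/((86*(7 + 172))) = 6159/((86*179)) = 6159/15394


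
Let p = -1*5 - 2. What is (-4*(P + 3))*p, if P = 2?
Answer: 140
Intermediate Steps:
p = -7 (p = -5 - 2 = -7)
(-4*(P + 3))*p = -4*(2 + 3)*(-7) = -4*5*(-7) = -20*(-7) = 140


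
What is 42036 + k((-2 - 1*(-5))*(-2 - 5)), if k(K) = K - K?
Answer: 42036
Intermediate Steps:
k(K) = 0
42036 + k((-2 - 1*(-5))*(-2 - 5)) = 42036 + 0 = 42036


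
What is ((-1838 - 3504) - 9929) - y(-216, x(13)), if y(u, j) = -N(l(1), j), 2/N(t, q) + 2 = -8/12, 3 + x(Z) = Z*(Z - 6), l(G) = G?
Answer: -61087/4 ≈ -15272.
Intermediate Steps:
x(Z) = -3 + Z*(-6 + Z) (x(Z) = -3 + Z*(Z - 6) = -3 + Z*(-6 + Z))
N(t, q) = -3/4 (N(t, q) = 2/(-2 - 8/12) = 2/(-2 - 8*1/12) = 2/(-2 - 2/3) = 2/(-8/3) = 2*(-3/8) = -3/4)
y(u, j) = 3/4 (y(u, j) = -1*(-3/4) = 3/4)
((-1838 - 3504) - 9929) - y(-216, x(13)) = ((-1838 - 3504) - 9929) - 1*3/4 = (-5342 - 9929) - 3/4 = -15271 - 3/4 = -61087/4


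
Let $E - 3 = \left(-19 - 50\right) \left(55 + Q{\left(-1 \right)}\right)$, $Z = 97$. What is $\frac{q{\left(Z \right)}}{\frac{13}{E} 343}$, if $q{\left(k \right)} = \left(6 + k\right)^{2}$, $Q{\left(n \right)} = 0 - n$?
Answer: $- \frac{3150873}{343} \approx -9186.2$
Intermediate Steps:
$Q{\left(n \right)} = - n$
$E = -3861$ ($E = 3 + \left(-19 - 50\right) \left(55 - -1\right) = 3 - 69 \left(55 + 1\right) = 3 - 3864 = -3861$)
$\frac{q{\left(Z \right)}}{\frac{13}{E} 343} = \frac{\left(6 + 97\right)^{2}}{\frac{13}{-3861} \cdot 343} = \frac{103^{2}}{13 \left(- \frac{1}{3861}\right) 343} = \frac{10609}{\left(- \frac{1}{297}\right) 343} = \frac{10609}{- \frac{343}{297}} = 10609 \left(- \frac{297}{343}\right) = - \frac{3150873}{343}$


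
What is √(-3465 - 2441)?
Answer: I*√5906 ≈ 76.85*I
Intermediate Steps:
√(-3465 - 2441) = √(-5906) = I*√5906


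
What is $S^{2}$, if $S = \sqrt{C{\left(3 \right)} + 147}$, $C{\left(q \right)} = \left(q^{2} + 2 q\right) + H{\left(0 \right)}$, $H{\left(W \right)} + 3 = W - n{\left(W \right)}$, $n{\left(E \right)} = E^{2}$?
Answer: $159$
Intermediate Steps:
$H{\left(W \right)} = -3 + W - W^{2}$ ($H{\left(W \right)} = -3 - \left(W^{2} - W\right) = -3 + W - W^{2}$)
$C{\left(q \right)} = -3 + q^{2} + 2 q$ ($C{\left(q \right)} = \left(q^{2} + 2 q\right) - 3 = -3 + q^{2} + 2 q$)
$S = \sqrt{159}$ ($S = \sqrt{\left(-3 + 3^{2} + 2 \cdot 3\right) + 147} = \sqrt{\left(-3 + 9 + 6\right) + 147} = \sqrt{12 + 147} = \sqrt{159} \approx 12.61$)
$S^{2} = \left(\sqrt{159}\right)^{2} = 159$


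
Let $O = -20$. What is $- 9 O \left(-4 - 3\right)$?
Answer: $-1260$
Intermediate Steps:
$- 9 O \left(-4 - 3\right) = \left(-9\right) \left(-20\right) \left(-4 - 3\right) = 180 \left(-7\right) = -1260$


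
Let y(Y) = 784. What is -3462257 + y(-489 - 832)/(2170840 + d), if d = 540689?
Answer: -9388010260169/2711529 ≈ -3.4623e+6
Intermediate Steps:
-3462257 + y(-489 - 832)/(2170840 + d) = -3462257 + 784/(2170840 + 540689) = -3462257 + 784/2711529 = -9388010260169/2711529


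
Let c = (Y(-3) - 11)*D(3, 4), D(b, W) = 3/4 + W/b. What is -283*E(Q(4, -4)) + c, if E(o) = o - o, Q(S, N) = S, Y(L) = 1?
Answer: -125/6 ≈ -20.833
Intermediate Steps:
D(b, W) = ¾ + W/b (D(b, W) = 3*(¼) + W/b = ¾ + W/b)
E(o) = 0
c = -125/6 (c = (1 - 11)*(¾ + 4/3) = -10*(¾ + 4*(⅓)) = -10*(¾ + 4/3) = -10*25/12 = -125/6 ≈ -20.833)
-283*E(Q(4, -4)) + c = -283*0 - 125/6 = 0 - 125/6 = -125/6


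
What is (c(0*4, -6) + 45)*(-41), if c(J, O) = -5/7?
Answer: -12710/7 ≈ -1815.7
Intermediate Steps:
c(J, O) = -5/7 (c(J, O) = -5*⅐ = -5/7)
(c(0*4, -6) + 45)*(-41) = (-5/7 + 45)*(-41) = (310/7)*(-41) = -12710/7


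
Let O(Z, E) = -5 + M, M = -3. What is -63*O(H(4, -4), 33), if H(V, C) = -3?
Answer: 504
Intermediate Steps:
O(Z, E) = -8 (O(Z, E) = -5 - 3 = -8)
-63*O(H(4, -4), 33) = -63*(-8) = 504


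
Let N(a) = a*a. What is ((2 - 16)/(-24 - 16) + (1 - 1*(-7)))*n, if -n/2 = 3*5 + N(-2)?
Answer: -3173/10 ≈ -317.30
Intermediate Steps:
N(a) = a²
n = -38 (n = -2*(3*5 + (-2)²) = -2*(15 + 4) = -2*19 = -38)
((2 - 16)/(-24 - 16) + (1 - 1*(-7)))*n = ((2 - 16)/(-24 - 16) + (1 - 1*(-7)))*(-38) = (-14/(-40) + (1 + 7))*(-38) = (-14*(-1/40) + 8)*(-38) = (7/20 + 8)*(-38) = (167/20)*(-38) = -3173/10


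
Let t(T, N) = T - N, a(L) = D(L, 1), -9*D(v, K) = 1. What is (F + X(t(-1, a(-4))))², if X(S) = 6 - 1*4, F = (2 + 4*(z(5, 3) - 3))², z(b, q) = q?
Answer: 36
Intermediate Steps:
D(v, K) = -⅑ (D(v, K) = -⅑*1 = -⅑)
a(L) = -⅑
F = 4 (F = (2 + 4*(3 - 3))² = (2 + 4*0)² = (2 + 0)² = 2² = 4)
X(S) = 2 (X(S) = 6 - 4 = 2)
(F + X(t(-1, a(-4))))² = (4 + 2)² = 6² = 36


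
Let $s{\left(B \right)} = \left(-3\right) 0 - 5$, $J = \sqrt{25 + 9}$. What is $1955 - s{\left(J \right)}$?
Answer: $1960$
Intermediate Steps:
$J = \sqrt{34} \approx 5.8309$
$s{\left(B \right)} = -5$ ($s{\left(B \right)} = 0 - 5 = -5$)
$1955 - s{\left(J \right)} = 1955 - -5 = 1955 + 5 = 1960$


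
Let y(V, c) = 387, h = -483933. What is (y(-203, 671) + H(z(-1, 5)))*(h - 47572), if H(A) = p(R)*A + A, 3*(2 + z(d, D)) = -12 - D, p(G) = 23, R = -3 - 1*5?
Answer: -107895515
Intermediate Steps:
R = -8 (R = -3 - 5 = -8)
z(d, D) = -6 - D/3 (z(d, D) = -2 + (-12 - D)/3 = -2 + (-4 - D/3) = -6 - D/3)
H(A) = 24*A (H(A) = 23*A + A = 24*A)
(y(-203, 671) + H(z(-1, 5)))*(h - 47572) = (387 + 24*(-6 - ⅓*5))*(-483933 - 47572) = (387 + 24*(-6 - 5/3))*(-531505) = (387 + 24*(-23/3))*(-531505) = (387 - 184)*(-531505) = 203*(-531505) = -107895515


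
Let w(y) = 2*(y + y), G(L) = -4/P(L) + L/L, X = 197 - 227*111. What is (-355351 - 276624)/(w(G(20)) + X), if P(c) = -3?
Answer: 1895925/74972 ≈ 25.288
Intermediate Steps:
X = -25000 (X = 197 - 25197 = -25000)
G(L) = 7/3 (G(L) = -4/(-3) + L/L = -4*(-⅓) + 1 = 4/3 + 1 = 7/3)
w(y) = 4*y (w(y) = 2*(2*y) = 4*y)
(-355351 - 276624)/(w(G(20)) + X) = (-355351 - 276624)/(4*(7/3) - 25000) = -631975/(28/3 - 25000) = -631975/(-74972/3) = -631975*(-3/74972) = 1895925/74972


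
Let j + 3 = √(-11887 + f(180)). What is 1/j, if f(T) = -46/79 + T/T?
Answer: -237/939751 - 4*I*√4636510/939751 ≈ -0.00025219 - 0.0091652*I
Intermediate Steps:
f(T) = 33/79 (f(T) = -46*1/79 + 1 = -46/79 + 1 = 33/79)
j = -3 + 4*I*√4636510/79 (j = -3 + √(-11887 + 33/79) = -3 + √(-939040/79) = -3 + 4*I*√4636510/79 ≈ -3.0 + 109.03*I)
1/j = 1/(-3 + 4*I*√4636510/79)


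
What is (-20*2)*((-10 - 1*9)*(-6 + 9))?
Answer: 2280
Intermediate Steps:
(-20*2)*((-10 - 1*9)*(-6 + 9)) = -40*(-10 - 9)*3 = -(-760)*3 = -40*(-57) = 2280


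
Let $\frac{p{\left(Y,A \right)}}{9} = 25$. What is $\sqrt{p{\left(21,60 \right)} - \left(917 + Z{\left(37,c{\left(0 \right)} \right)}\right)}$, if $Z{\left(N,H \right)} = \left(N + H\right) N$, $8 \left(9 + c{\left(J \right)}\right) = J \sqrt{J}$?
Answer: $24 i \sqrt{3} \approx 41.569 i$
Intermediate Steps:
$c{\left(J \right)} = -9 + \frac{J^{\frac{3}{2}}}{8}$ ($c{\left(J \right)} = -9 + \frac{J \sqrt{J}}{8} = -9 + \frac{J^{\frac{3}{2}}}{8}$)
$Z{\left(N,H \right)} = N \left(H + N\right)$ ($Z{\left(N,H \right)} = \left(H + N\right) N = N \left(H + N\right)$)
$p{\left(Y,A \right)} = 225$ ($p{\left(Y,A \right)} = 9 \cdot 25 = 225$)
$\sqrt{p{\left(21,60 \right)} - \left(917 + Z{\left(37,c{\left(0 \right)} \right)}\right)} = \sqrt{225 - \left(917 + 37 \left(\left(-9 + \frac{0^{\frac{3}{2}}}{8}\right) + 37\right)\right)} = \sqrt{225 - \left(917 + 37 \left(\left(-9 + \frac{1}{8} \cdot 0\right) + 37\right)\right)} = \sqrt{225 - \left(917 + 37 \left(\left(-9 + 0\right) + 37\right)\right)} = \sqrt{225 - \left(917 + 37 \left(-9 + 37\right)\right)} = \sqrt{225 - \left(917 + 37 \cdot 28\right)} = \sqrt{225 - 1953} = \sqrt{-1728} = 24 i \sqrt{3}$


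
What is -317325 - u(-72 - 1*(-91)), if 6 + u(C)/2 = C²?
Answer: -318035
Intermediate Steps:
u(C) = -12 + 2*C²
-317325 - u(-72 - 1*(-91)) = -317325 - (-12 + 2*(-72 - 1*(-91))²) = -317325 - (-12 + 2*(-72 + 91)²) = -317325 - (-12 + 2*19²) = -317325 - (-12 + 2*361) = -317325 - (-12 + 722) = -317325 - 1*710 = -317325 - 710 = -318035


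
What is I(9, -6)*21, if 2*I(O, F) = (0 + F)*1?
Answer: -63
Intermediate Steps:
I(O, F) = F/2 (I(O, F) = ((0 + F)*1)/2 = (F*1)/2 = F/2)
I(9, -6)*21 = ((½)*(-6))*21 = -3*21 = -63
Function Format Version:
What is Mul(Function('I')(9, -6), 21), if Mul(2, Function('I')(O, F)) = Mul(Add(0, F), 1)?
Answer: -63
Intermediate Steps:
Function('I')(O, F) = Mul(Rational(1, 2), F) (Function('I')(O, F) = Mul(Rational(1, 2), Mul(Add(0, F), 1)) = Mul(Rational(1, 2), Mul(F, 1)) = Mul(Rational(1, 2), F))
Mul(Function('I')(9, -6), 21) = Mul(Mul(Rational(1, 2), -6), 21) = Mul(-3, 21) = -63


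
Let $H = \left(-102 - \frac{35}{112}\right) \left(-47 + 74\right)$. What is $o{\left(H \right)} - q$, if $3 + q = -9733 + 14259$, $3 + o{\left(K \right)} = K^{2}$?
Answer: $\frac{1952392945}{256} \approx 7.6265 \cdot 10^{6}$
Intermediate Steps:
$H = - \frac{44199}{16}$ ($H = \left(-102 - \frac{5}{16}\right) 27 = \left(- \frac{1637}{16}\right) 27 = - \frac{44199}{16} \approx -2762.4$)
$o{\left(K \right)} = -3 + K^{2}$
$q = 4523$ ($q = -3 + \left(-9733 + 14259\right) = -3 + 4526 = 4523$)
$o{\left(H \right)} - q = \left(-3 + \left(- \frac{44199}{16}\right)^{2}\right) - 4523 = \left(-3 + \frac{1953551601}{256}\right) - 4523 = \frac{1953550833}{256} - 4523 = \frac{1952392945}{256}$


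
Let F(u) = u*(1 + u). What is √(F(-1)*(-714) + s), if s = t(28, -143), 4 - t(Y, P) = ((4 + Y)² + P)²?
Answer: I*√776157 ≈ 881.0*I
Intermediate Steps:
t(Y, P) = 4 - (P + (4 + Y)²)² (t(Y, P) = 4 - ((4 + Y)² + P)² = 4 - (P + (4 + Y)²)²)
s = -776157 (s = 4 - (-143 + (4 + 28)²)² = 4 - (-143 + 32²)² = 4 - (-143 + 1024)² = 4 - 1*881² = 4 - 1*776161 = 4 - 776161 = -776157)
√(F(-1)*(-714) + s) = √(-(1 - 1)*(-714) - 776157) = √(-1*0*(-714) - 776157) = √(0*(-714) - 776157) = √(0 - 776157) = √(-776157) = I*√776157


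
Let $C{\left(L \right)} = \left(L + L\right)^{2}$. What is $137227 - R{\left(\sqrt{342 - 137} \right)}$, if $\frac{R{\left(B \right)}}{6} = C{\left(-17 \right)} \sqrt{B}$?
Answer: $137227 - 6936 \sqrt[4]{205} \approx 1.1098 \cdot 10^{5}$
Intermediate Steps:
$C{\left(L \right)} = 4 L^{2}$ ($C{\left(L \right)} = \left(2 L\right)^{2} = 4 L^{2}$)
$R{\left(B \right)} = 6936 \sqrt{B}$ ($R{\left(B \right)} = 6 \cdot 4 \left(-17\right)^{2} \sqrt{B} = 6 \cdot 4 \cdot 289 \sqrt{B} = 6 \cdot 1156 \sqrt{B} = 6936 \sqrt{B}$)
$137227 - R{\left(\sqrt{342 - 137} \right)} = 137227 - 6936 \sqrt{\sqrt{342 - 137}} = 137227 - 6936 \sqrt{\sqrt{205}} = 137227 - 6936 \sqrt[4]{205}$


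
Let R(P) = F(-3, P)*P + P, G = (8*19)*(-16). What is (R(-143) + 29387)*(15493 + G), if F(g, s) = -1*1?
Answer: 383823607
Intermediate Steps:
F(g, s) = -1
G = -2432 (G = 152*(-16) = -2432)
R(P) = 0 (R(P) = -P + P = 0)
(R(-143) + 29387)*(15493 + G) = (0 + 29387)*(15493 - 2432) = 29387*13061 = 383823607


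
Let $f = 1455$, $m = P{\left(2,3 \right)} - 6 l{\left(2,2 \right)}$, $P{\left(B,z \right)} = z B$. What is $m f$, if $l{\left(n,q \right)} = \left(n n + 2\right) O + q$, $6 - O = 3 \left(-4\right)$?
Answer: $-951570$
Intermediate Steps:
$O = 18$ ($O = 6 - 3 \left(-4\right) = 6 - -12 = 6 + 12 = 18$)
$l{\left(n,q \right)} = 36 + q + 18 n^{2}$ ($l{\left(n,q \right)} = \left(n n + 2\right) 18 + q = \left(n^{2} + 2\right) 18 + q = \left(2 + n^{2}\right) 18 + q = \left(36 + 18 n^{2}\right) + q = 36 + q + 18 n^{2}$)
$P{\left(B,z \right)} = B z$
$m = -654$ ($m = 2 \cdot 3 - 6 \left(36 + 2 + 18 \cdot 2^{2}\right) = 6 - 6 \left(36 + 2 + 18 \cdot 4\right) = 6 - 6 \left(36 + 2 + 72\right) = 6 - 660 = -654$)
$m f = \left(-654\right) 1455 = -951570$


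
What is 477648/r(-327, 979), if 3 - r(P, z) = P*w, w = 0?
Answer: 159216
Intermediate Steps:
r(P, z) = 3 (r(P, z) = 3 - P*0 = 3 - 1*0 = 3 + 0 = 3)
477648/r(-327, 979) = 477648/3 = 477648*(1/3) = 159216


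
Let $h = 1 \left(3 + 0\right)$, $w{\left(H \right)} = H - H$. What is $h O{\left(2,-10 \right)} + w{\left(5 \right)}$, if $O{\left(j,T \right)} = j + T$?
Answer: $-24$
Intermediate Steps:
$w{\left(H \right)} = 0$
$h = 3$ ($h = 1 \cdot 3 = 3$)
$O{\left(j,T \right)} = T + j$
$h O{\left(2,-10 \right)} + w{\left(5 \right)} = 3 \left(-10 + 2\right) + 0 = 3 \left(-8\right) + 0 = -24 + 0 = -24$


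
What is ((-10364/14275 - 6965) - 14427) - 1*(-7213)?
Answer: -202415589/14275 ≈ -14180.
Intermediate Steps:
((-10364/14275 - 6965) - 14427) - 1*(-7213) = ((-10364*1/14275 - 6965) - 14427) + 7213 = ((-10364/14275 - 6965) - 14427) + 7213 = (-99435739/14275 - 14427) + 7213 = -305381164/14275 + 7213 = -202415589/14275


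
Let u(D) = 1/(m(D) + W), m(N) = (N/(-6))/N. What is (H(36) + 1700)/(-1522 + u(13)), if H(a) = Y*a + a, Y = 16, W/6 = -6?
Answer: -62713/41285 ≈ -1.5190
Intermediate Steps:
W = -36 (W = 6*(-6) = -36)
m(N) = -1/6 (m(N) = (N*(-1/6))/N = (-N/6)/N = -1/6)
H(a) = 17*a (H(a) = 16*a + a = 17*a)
u(D) = -6/217 (u(D) = 1/(-1/6 - 36) = 1/(-217/6) = -6/217)
(H(36) + 1700)/(-1522 + u(13)) = (17*36 + 1700)/(-1522 - 6/217) = (612 + 1700)/(-330280/217) = 2312*(-217/330280) = -62713/41285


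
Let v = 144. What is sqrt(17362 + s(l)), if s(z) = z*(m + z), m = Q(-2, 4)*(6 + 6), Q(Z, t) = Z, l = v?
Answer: sqrt(34642) ≈ 186.12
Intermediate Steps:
l = 144
m = -24 (m = -2*(6 + 6) = -2*12 = -24)
s(z) = z*(-24 + z)
sqrt(17362 + s(l)) = sqrt(17362 + 144*(-24 + 144)) = sqrt(17362 + 144*120) = sqrt(17362 + 17280) = sqrt(34642)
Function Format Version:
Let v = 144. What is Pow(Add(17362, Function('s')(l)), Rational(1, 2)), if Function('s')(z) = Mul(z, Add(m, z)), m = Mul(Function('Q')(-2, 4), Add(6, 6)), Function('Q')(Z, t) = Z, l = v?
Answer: Pow(34642, Rational(1, 2)) ≈ 186.12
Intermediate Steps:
l = 144
m = -24 (m = Mul(-2, Add(6, 6)) = Mul(-2, 12) = -24)
Function('s')(z) = Mul(z, Add(-24, z))
Pow(Add(17362, Function('s')(l)), Rational(1, 2)) = Pow(Add(17362, Mul(144, Add(-24, 144))), Rational(1, 2)) = Pow(Add(17362, Mul(144, 120)), Rational(1, 2)) = Pow(Add(17362, 17280), Rational(1, 2)) = Pow(34642, Rational(1, 2))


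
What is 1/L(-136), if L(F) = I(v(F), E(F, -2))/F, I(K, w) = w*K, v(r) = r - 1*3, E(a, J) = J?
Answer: -68/139 ≈ -0.48921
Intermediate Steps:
v(r) = -3 + r (v(r) = r - 3 = -3 + r)
I(K, w) = K*w
L(F) = (6 - 2*F)/F (L(F) = ((-3 + F)*(-2))/F = (6 - 2*F)/F)
1/L(-136) = 1/(-2 + 6/(-136)) = 1/(-2 + 6*(-1/136)) = 1/(-2 - 3/68) = 1/(-139/68) = -68/139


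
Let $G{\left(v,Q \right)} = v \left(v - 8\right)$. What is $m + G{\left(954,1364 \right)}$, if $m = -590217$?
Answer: $312267$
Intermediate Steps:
$G{\left(v,Q \right)} = v \left(-8 + v\right)$
$m + G{\left(954,1364 \right)} = -590217 + 954 \left(-8 + 954\right) = -590217 + 954 \cdot 946 = -590217 + 902484 = 312267$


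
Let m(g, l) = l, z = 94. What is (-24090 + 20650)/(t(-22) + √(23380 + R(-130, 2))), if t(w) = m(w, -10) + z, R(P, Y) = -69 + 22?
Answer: 288960/16277 - 3440*√23333/16277 ≈ -14.530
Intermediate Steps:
R(P, Y) = -47
t(w) = 84 (t(w) = -10 + 94 = 84)
(-24090 + 20650)/(t(-22) + √(23380 + R(-130, 2))) = (-24090 + 20650)/(84 + √(23380 - 47)) = -3440/(84 + √23333)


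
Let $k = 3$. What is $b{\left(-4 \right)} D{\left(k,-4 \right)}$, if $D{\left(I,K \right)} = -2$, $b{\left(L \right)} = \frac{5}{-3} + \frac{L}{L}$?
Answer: $\frac{4}{3} \approx 1.3333$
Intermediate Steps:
$b{\left(L \right)} = - \frac{2}{3}$ ($b{\left(L \right)} = 5 \left(- \frac{1}{3}\right) + 1 = - \frac{5}{3} + 1 = - \frac{2}{3}$)
$b{\left(-4 \right)} D{\left(k,-4 \right)} = \left(- \frac{2}{3}\right) \left(-2\right) = \frac{4}{3}$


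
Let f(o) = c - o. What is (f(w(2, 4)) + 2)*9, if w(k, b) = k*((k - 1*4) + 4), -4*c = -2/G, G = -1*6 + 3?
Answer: -39/2 ≈ -19.500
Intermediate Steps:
G = -3 (G = -6 + 3 = -3)
c = -⅙ (c = -(-1)/(2*(-3)) = -(-1)*(-1)/(2*3) = -¼*⅔ = -⅙ ≈ -0.16667)
w(k, b) = k² (w(k, b) = k*((k - 4) + 4) = k*((-4 + k) + 4) = k*k = k²)
f(o) = -⅙ - o
(f(w(2, 4)) + 2)*9 = ((-⅙ - 1*2²) + 2)*9 = ((-⅙ - 1*4) + 2)*9 = ((-⅙ - 4) + 2)*9 = (-25/6 + 2)*9 = -13/6*9 = -39/2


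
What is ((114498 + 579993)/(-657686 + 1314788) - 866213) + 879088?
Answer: 2820294247/219034 ≈ 12876.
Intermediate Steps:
((114498 + 579993)/(-657686 + 1314788) - 866213) + 879088 = (694491/657102 - 866213) + 879088 = (694491*(1/657102) - 866213) + 879088 = (231497/219034 - 866213) + 879088 = -189729866745/219034 + 879088 = 2820294247/219034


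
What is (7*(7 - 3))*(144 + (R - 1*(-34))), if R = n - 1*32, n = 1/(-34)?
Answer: 69482/17 ≈ 4087.2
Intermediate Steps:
n = -1/34 ≈ -0.029412
R = -1089/34 (R = -1/34 - 1*32 = -1/34 - 32 = -1089/34 ≈ -32.029)
(7*(7 - 3))*(144 + (R - 1*(-34))) = (7*(7 - 3))*(144 + (-1089/34 - 1*(-34))) = (7*4)*(144 + (-1089/34 + 34)) = 28*(144 + 67/34) = 28*(4963/34) = 69482/17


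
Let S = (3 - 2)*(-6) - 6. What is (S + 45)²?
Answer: 1089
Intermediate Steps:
S = -12 (S = 1*(-6) - 6 = -6 - 6 = -12)
(S + 45)² = (-12 + 45)² = 33² = 1089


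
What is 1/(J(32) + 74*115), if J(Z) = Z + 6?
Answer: 1/8548 ≈ 0.00011699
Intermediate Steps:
J(Z) = 6 + Z
1/(J(32) + 74*115) = 1/((6 + 32) + 74*115) = 1/(38 + 8510) = 1/8548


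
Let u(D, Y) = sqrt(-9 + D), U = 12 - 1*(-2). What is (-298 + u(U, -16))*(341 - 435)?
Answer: 28012 - 94*sqrt(5) ≈ 27802.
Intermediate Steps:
U = 14 (U = 12 + 2 = 14)
(-298 + u(U, -16))*(341 - 435) = (-298 + sqrt(-9 + 14))*(341 - 435) = (-298 + sqrt(5))*(-94) = 28012 - 94*sqrt(5)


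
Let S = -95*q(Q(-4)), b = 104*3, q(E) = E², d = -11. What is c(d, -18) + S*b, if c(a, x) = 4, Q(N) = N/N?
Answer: -29636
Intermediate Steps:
Q(N) = 1
b = 312
S = -95 (S = -95*1² = -95*1 = -95)
c(d, -18) + S*b = 4 - 95*312 = 4 - 29640 = -29636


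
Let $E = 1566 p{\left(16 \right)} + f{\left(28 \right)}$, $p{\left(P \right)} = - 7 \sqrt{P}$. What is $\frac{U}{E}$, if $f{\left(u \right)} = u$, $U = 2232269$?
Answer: $- \frac{2232269}{43820} \approx -50.942$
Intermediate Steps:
$E = -43820$ ($E = 1566 \left(- 7 \sqrt{16}\right) + 28 = 1566 \left(\left(-7\right) 4\right) + 28 = 1566 \left(-28\right) + 28 = -43848 + 28 = -43820$)
$\frac{U}{E} = \frac{2232269}{-43820} = 2232269 \left(- \frac{1}{43820}\right) = - \frac{2232269}{43820}$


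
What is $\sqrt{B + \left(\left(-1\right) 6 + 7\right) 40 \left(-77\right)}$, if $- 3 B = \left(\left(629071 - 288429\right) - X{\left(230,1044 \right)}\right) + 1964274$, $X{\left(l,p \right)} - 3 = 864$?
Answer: $\frac{i \sqrt{6939867}}{3} \approx 878.12 i$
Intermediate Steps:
$X{\left(l,p \right)} = 867$ ($X{\left(l,p \right)} = 3 + 864 = 867$)
$B = - \frac{2304049}{3}$ ($B = - \frac{\left(\left(629071 - 288429\right) - 867\right) + 1964274}{3} = - \frac{\left(340642 - 867\right) + 1964274}{3} = - \frac{339775 + 1964274}{3} = \left(- \frac{1}{3}\right) 2304049 = - \frac{2304049}{3} \approx -7.6802 \cdot 10^{5}$)
$\sqrt{B + \left(\left(-1\right) 6 + 7\right) 40 \left(-77\right)} = \sqrt{- \frac{2304049}{3} + \left(\left(-1\right) 6 + 7\right) 40 \left(-77\right)} = \sqrt{- \frac{2304049}{3} + \left(-6 + 7\right) 40 \left(-77\right)} = \sqrt{- \frac{2304049}{3} + 1 \cdot 40 \left(-77\right)} = \sqrt{- \frac{2304049}{3} + 40 \left(-77\right)} = \sqrt{- \frac{2304049}{3} - 3080} = \sqrt{- \frac{2313289}{3}} = \frac{i \sqrt{6939867}}{3}$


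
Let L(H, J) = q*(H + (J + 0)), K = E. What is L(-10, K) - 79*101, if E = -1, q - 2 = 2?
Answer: -8023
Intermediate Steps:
q = 4 (q = 2 + 2 = 4)
K = -1
L(H, J) = 4*H + 4*J (L(H, J) = 4*(H + (J + 0)) = 4*(H + J) = 4*H + 4*J)
L(-10, K) - 79*101 = (4*(-10) + 4*(-1)) - 79*101 = (-40 - 4) - 7979 = -44 - 7979 = -8023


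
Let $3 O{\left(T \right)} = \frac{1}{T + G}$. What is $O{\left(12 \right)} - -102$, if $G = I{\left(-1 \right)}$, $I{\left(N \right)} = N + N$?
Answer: $\frac{3061}{30} \approx 102.03$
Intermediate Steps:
$I{\left(N \right)} = 2 N$
$G = -2$ ($G = 2 \left(-1\right) = -2$)
$O{\left(T \right)} = \frac{1}{3 \left(-2 + T\right)}$ ($O{\left(T \right)} = \frac{1}{3 \left(T - 2\right)} = \frac{1}{3 \left(-2 + T\right)}$)
$O{\left(12 \right)} - -102 = \frac{1}{3 \left(-2 + 12\right)} - -102 = \frac{1}{3 \cdot 10} + 102 = \frac{1}{3} \cdot \frac{1}{10} + 102 = \frac{1}{30} + 102 = \frac{3061}{30}$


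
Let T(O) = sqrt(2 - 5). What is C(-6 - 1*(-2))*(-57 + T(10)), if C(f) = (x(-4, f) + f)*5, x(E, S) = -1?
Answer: 1425 - 25*I*sqrt(3) ≈ 1425.0 - 43.301*I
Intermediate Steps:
T(O) = I*sqrt(3) (T(O) = sqrt(-3) = I*sqrt(3))
C(f) = -5 + 5*f (C(f) = (-1 + f)*5 = -5 + 5*f)
C(-6 - 1*(-2))*(-57 + T(10)) = (-5 + 5*(-6 - 1*(-2)))*(-57 + I*sqrt(3)) = (-5 + 5*(-6 + 2))*(-57 + I*sqrt(3)) = (-5 + 5*(-4))*(-57 + I*sqrt(3)) = (-5 - 20)*(-57 + I*sqrt(3)) = -25*(-57 + I*sqrt(3)) = 1425 - 25*I*sqrt(3)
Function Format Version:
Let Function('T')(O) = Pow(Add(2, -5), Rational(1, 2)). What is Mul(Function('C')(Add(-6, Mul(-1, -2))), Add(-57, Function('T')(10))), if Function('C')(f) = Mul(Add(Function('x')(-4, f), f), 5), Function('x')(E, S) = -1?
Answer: Add(1425, Mul(-25, I, Pow(3, Rational(1, 2)))) ≈ Add(1425.0, Mul(-43.301, I))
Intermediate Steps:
Function('T')(O) = Mul(I, Pow(3, Rational(1, 2))) (Function('T')(O) = Pow(-3, Rational(1, 2)) = Mul(I, Pow(3, Rational(1, 2))))
Function('C')(f) = Add(-5, Mul(5, f)) (Function('C')(f) = Mul(Add(-1, f), 5) = Add(-5, Mul(5, f)))
Mul(Function('C')(Add(-6, Mul(-1, -2))), Add(-57, Function('T')(10))) = Mul(Add(-5, Mul(5, Add(-6, Mul(-1, -2)))), Add(-57, Mul(I, Pow(3, Rational(1, 2))))) = Mul(Add(-5, Mul(5, Add(-6, 2))), Add(-57, Mul(I, Pow(3, Rational(1, 2))))) = Mul(Add(-5, Mul(5, -4)), Add(-57, Mul(I, Pow(3, Rational(1, 2))))) = Mul(Add(-5, -20), Add(-57, Mul(I, Pow(3, Rational(1, 2))))) = Mul(-25, Add(-57, Mul(I, Pow(3, Rational(1, 2))))) = Add(1425, Mul(-25, I, Pow(3, Rational(1, 2))))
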